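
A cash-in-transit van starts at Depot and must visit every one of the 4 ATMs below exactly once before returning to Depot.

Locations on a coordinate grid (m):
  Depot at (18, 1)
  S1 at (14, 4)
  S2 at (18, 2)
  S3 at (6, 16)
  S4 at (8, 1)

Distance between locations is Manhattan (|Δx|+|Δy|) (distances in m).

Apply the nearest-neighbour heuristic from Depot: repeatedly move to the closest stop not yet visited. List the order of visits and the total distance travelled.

From Depot: distances to unvisited — S2=1, S1=7, S4=10, S3=27. Nearest is S2 (1).
From S2: distances to unvisited — S1=6, S4=11, S3=26. Nearest is S1 (6).
From S1: distances to unvisited — S4=9, S3=20. Nearest is S4 (9).
From S4: distances to unvisited — S3=17. Nearest is S3 (17).
Return S3→Depot: 27.
Total = 1 + 6 + 9 + 17 + 27 = 60.

Total distance 60 m via the nearest-neighbour route Depot → S2 → S1 → S4 → S3 → Depot.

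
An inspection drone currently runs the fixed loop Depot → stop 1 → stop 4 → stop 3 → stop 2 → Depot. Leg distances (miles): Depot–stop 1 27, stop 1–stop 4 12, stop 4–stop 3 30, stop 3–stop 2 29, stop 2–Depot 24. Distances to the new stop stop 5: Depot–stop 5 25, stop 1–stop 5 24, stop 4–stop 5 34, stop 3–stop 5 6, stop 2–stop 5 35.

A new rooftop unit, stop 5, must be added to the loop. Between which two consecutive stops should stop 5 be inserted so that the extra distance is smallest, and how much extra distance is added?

Minimum extra distance: 10 miles, inserting stop 5 between stop 4 and stop 3.

Insertion cost between consecutive stops i–j is d(i,stop 5) + d(stop 5,j) − d(i,j):
  between Depot and stop 1: 25 + 24 − 27 = 22
  between stop 1 and stop 4: 24 + 34 − 12 = 46
  between stop 4 and stop 3: 34 + 6 − 30 = 10
  between stop 3 and stop 2: 6 + 35 − 29 = 12
  between stop 2 and Depot: 35 + 25 − 24 = 36
Cheapest insertion is between stop 4 and stop 3, adding 10.
New total = 122 + 10 = 132.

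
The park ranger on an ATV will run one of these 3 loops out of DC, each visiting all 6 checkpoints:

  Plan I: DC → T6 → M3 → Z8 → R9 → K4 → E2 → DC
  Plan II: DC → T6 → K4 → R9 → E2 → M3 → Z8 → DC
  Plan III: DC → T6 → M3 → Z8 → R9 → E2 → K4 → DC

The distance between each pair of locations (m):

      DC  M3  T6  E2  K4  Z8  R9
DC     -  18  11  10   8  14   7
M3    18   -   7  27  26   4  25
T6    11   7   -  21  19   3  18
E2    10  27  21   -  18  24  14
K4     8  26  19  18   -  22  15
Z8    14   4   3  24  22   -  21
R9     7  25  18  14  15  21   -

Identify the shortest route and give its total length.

Plan I: 11 + 7 + 4 + 21 + 15 + 18 + 10 = 86
Plan II: 11 + 19 + 15 + 14 + 27 + 4 + 14 = 104
Plan III: 11 + 7 + 4 + 21 + 14 + 18 + 8 = 83

83 m — Plan III is the shortest.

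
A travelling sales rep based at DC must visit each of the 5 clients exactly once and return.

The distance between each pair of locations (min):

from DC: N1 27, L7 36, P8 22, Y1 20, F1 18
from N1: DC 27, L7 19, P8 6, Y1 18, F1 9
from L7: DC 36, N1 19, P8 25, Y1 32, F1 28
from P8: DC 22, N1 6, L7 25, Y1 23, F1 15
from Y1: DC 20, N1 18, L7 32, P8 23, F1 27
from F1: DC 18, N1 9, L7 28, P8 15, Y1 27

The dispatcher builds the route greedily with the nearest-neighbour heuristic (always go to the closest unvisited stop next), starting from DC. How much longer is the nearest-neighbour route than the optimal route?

From DC: F1=18, Y1=20, P8=22, N1=27, L7=36 → choose F1 (18).
From F1: N1=9, P8=15, Y1=27, L7=28 → choose N1 (9).
From N1: P8=6, Y1=18, L7=19 → choose P8 (6).
From P8: Y1=23, L7=25 → choose Y1 (23).
From Y1: L7=32 → choose L7 (32).
NN route DC → F1 → N1 → P8 → Y1 → L7 → DC costs 124.
Optimal: DC → Y1 → L7 → N1 → P8 → F1 → DC costs 110 (by enumerating all 60 distinct tours).
Excess = 124 − 110 = 14.

The nearest-neighbour route is 14 min longer than optimal.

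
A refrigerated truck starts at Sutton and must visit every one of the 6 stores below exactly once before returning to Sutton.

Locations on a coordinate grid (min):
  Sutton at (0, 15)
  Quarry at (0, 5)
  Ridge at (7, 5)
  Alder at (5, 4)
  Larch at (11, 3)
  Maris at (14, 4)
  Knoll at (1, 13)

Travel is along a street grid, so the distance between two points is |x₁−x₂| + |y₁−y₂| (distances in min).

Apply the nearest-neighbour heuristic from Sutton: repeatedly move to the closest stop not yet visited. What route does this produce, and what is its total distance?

At Sutton the remaining stops are Knoll 3, Quarry 10, Alder 16, Ridge 17, Larch 23, Maris 25; go to Knoll.
At Knoll the remaining stops are Quarry 9, Alder 13, Ridge 14, Larch 20, Maris 22; go to Quarry.
At Quarry the remaining stops are Alder 6, Ridge 7, Larch 13, Maris 15; go to Alder.
At Alder the remaining stops are Ridge 3, Larch 7, Maris 9; go to Ridge.
At Ridge the remaining stops are Larch 6, Maris 8; go to Larch.
At Larch the remaining stops are Maris 4; go to Maris.
Return Maris→Sutton: 25.
Total = 3 + 9 + 6 + 3 + 6 + 4 + 25 = 56.

56 min along Sutton → Knoll → Quarry → Alder → Ridge → Larch → Maris → Sutton.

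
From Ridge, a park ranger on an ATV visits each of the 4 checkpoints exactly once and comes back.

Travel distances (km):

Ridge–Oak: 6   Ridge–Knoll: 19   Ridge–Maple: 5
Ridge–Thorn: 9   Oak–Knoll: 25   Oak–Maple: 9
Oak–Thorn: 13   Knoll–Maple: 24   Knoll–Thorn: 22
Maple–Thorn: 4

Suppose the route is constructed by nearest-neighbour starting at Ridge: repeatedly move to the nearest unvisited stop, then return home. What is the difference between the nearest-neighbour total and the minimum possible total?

The nearest-neighbour route is 6 km longer than optimal.

From Ridge: Maple=5, Oak=6, Thorn=9, Knoll=19 → choose Maple (5).
From Maple: Thorn=4, Oak=9, Knoll=24 → choose Thorn (4).
From Thorn: Oak=13, Knoll=22 → choose Oak (13).
From Oak: Knoll=25 → choose Knoll (25).
NN route Ridge → Maple → Thorn → Oak → Knoll → Ridge costs 66.
Optimal: Ridge → Oak → Maple → Thorn → Knoll → Ridge costs 60 (by enumerating all 12 distinct tours).
Excess = 66 − 60 = 6.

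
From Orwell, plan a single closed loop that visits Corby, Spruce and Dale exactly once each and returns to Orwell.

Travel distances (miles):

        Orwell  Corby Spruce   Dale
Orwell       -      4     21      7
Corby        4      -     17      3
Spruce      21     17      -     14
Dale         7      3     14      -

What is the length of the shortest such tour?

There are 3 distinct closed tours to check (reversals are equivalent).
Orwell→Corby→Spruce→Dale→Orwell: 4+17+14+7 = 42
Orwell→Corby→Dale→Spruce→Orwell: 4+3+14+21 = 42
Orwell→Spruce→Corby→Dale→Orwell: 21+17+3+7 = 48
The minimum is 42.
One optimal route: Orwell → Corby → Spruce → Dale → Orwell (or its reverse).

Minimum total distance: 42 miles.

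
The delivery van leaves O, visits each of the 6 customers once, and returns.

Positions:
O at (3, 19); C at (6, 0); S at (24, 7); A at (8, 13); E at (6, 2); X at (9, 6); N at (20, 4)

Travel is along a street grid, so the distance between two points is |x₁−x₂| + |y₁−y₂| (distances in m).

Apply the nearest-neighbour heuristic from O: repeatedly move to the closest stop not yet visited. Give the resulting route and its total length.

Total distance 86 m via the nearest-neighbour route O → A → X → E → C → N → S → O.

At O the remaining stops are A 11, X 19, E 20, C 22, N 32, S 33; go to A.
At A the remaining stops are X 8, E 13, C 15, N 21, S 22; go to X.
At X the remaining stops are E 7, C 9, N 13, S 16; go to E.
At E the remaining stops are C 2, N 16, S 23; go to C.
At C the remaining stops are N 18, S 25; go to N.
At N the remaining stops are S 7; go to S.
Return S→O: 33.
Total = 11 + 8 + 7 + 2 + 18 + 7 + 33 = 86.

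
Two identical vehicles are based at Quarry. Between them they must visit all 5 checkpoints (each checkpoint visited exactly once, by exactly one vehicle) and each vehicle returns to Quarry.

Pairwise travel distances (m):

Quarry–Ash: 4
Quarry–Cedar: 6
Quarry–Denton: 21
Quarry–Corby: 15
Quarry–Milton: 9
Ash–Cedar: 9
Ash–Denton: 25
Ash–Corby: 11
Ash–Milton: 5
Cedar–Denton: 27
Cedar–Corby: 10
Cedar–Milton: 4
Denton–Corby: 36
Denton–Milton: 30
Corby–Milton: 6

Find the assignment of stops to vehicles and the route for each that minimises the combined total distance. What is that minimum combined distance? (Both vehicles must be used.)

Check every non-empty split of the stops between the two vehicles; for each half take its own optimal tour:
  {Ash} + {Cedar, Denton, Corby, Milton}: 8 + 73 = 81
  {Cedar} + {Ash, Denton, Corby, Milton}: 12 + 72 = 84
  {Ash, Cedar} + {Denton, Corby, Milton}: 19 + 72 = 91
  {Denton} + {Ash, Cedar, Corby, Milton}: 42 + 31 = 73
  {Ash, Denton} + {Cedar, Corby, Milton}: 50 + 31 = 81
  {Cedar, Denton} + {Ash, Corby, Milton}: 54 + 30 = 84
  … (15 splits in total)
Best: vehicle 1 Quarry → Denton → Quarry = 42; vehicle 2 Quarry → Ash → Corby → Milton → Cedar → Quarry = 31; combined 73.

73 m — the smallest possible combined total.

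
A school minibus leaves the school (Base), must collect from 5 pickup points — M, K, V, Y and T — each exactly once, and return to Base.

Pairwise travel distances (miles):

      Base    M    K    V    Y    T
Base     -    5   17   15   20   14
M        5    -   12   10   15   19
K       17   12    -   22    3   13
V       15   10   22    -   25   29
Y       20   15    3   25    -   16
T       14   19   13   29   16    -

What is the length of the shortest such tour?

Minimum total distance: 70 miles.

Base → M → K → V → Y → T → Base: 5+12+22+25+16+14 = 94
Base → M → K → V → T → Y → Base: 5+12+22+29+16+20 = 104
Base → M → K → Y → V → T → Base: 5+12+3+25+29+14 = 88
Base → M → K → Y → T → V → Base: 5+12+3+16+29+15 = 80
Base → M → K → T → V → Y → Base: 5+12+13+29+25+20 = 104
Base → M → K → T → Y → V → Base: 5+12+13+16+25+15 = 86
Base → M → V → K → Y → T → Base: 5+10+22+3+16+14 = 70
Base → M → V → K → T → Y → Base: 5+10+22+13+16+20 = 86
Base → M → V → Y → K → T → Base: 5+10+25+3+13+14 = 70
Base → M → V → Y → T → K → Base: 5+10+25+16+13+17 = 86
Base → M → V → T → K → Y → Base: 5+10+29+13+3+20 = 80
Base → M → V → T → Y → K → Base: 5+10+29+16+3+17 = 80
Base → M → Y → K → V → T → Base: 5+15+3+22+29+14 = 88
Base → M → Y → K → T → V → Base: 5+15+3+13+29+15 = 80
… (46 more)
The minimum is 70.
One optimal route: Base → M → V → K → Y → T → Base (or its reverse).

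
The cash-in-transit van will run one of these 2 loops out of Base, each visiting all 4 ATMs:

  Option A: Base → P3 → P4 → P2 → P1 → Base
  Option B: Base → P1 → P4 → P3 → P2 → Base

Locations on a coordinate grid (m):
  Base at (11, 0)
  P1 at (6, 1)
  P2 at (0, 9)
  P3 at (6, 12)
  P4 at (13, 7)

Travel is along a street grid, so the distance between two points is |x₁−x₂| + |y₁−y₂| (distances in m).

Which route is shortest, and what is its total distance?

Option A: 17 + 12 + 15 + 14 + 6 = 64
Option B: 6 + 13 + 12 + 9 + 20 = 60

Shortest is Option B, total 60 m.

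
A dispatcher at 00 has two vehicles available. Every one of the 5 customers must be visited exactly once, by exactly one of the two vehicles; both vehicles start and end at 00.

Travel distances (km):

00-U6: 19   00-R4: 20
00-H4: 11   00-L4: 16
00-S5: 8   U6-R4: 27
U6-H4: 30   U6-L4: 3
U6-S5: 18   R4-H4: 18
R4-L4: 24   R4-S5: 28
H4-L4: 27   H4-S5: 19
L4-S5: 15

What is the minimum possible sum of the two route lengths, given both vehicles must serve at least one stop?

91 km — the smallest possible combined total.

There are 2^4 − 1 = 15 ways to divide the 5 stops into two non-empty groups. For each, the best each vehicle can do is its own shortest tour through its group:
  {U6} + {R4, H4, L4, S5}: 38 + 76 = 114
  {R4} + {U6, H4, L4, S5}: 40 + 67 = 107
  {U6, R4} + {H4, L4, S5}: 66 + 61 = 127
  {H4} + {U6, R4, L4, S5}: 22 + 73 = 95
  {U6, H4} + {R4, L4, S5}: 60 + 67 = 127
  {R4, H4} + {U6, L4, S5}: 49 + 45 = 94
  … (15 splits in total)
  {U6, R4, H4, L4} + {S5}: 75 + 16 = 91  ← best
Best: vehicle 1 00 → U6 → L4 → R4 → H4 → 00 = 75; vehicle 2 00 → S5 → 00 = 16; combined 91.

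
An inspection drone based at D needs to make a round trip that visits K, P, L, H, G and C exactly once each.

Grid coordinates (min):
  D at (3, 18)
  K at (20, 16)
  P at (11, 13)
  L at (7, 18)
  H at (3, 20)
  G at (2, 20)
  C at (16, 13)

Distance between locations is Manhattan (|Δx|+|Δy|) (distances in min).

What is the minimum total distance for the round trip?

Shortest round trip = 50 min.

There are 360 distinct closed tours to check (reversals are equivalent).
D-K-P-L-H-G-C-D: 19+12+9+6+1+21+18 = 86
D-K-P-L-H-C-G-D: 19+12+9+6+20+21+3 = 90
D-K-P-L-G-H-C-D: 19+12+9+7+1+20+18 = 86
D-K-P-L-G-C-H-D: 19+12+9+7+21+20+2 = 90
D-K-P-L-C-H-G-D: 19+12+9+14+20+1+3 = 78
D-K-P-L-C-G-H-D: 19+12+9+14+21+1+2 = 78
D-K-P-H-L-G-C-D: 19+12+15+6+7+21+18 = 98
D-K-P-H-L-C-G-D: 19+12+15+6+14+21+3 = 90
… (352 more)
D-K-C-P-L-H-G-D: 19+7+5+9+6+1+3 = 50  ← best
The minimum is 50.
One optimal route: D → K → C → P → L → H → G → D (or its reverse).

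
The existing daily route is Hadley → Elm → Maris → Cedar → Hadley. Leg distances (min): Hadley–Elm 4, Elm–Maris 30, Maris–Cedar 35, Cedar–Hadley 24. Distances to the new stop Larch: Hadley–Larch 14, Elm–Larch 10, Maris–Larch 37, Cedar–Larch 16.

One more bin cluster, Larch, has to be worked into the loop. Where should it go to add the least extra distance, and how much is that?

+6 min — insert Larch between Cedar and Hadley.

Insertion cost between consecutive stops i–j is d(i,Larch) + d(Larch,j) − d(i,j):
  between Hadley and Elm: 14 + 10 − 4 = 20
  between Elm and Maris: 10 + 37 − 30 = 17
  between Maris and Cedar: 37 + 16 − 35 = 18
  between Cedar and Hadley: 16 + 14 − 24 = 6
Cheapest insertion is between Cedar and Hadley, adding 6.
New total = 93 + 6 = 99.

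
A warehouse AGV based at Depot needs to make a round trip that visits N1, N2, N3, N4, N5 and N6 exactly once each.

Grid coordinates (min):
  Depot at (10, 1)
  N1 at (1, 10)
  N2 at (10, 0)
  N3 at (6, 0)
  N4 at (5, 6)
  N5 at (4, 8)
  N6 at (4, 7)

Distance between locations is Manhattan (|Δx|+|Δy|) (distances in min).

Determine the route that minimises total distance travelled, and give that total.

With 6 stops there are 6!/2 = 360 distinct round trips (a route and its reverse cost the same).
Depot - N1 - N2 - N3 - N4 - N5 - N6 - Depot: 18+19+4+7+3+1+12 = 64
Depot - N1 - N2 - N3 - N4 - N6 - N5 - Depot: 18+19+4+7+2+1+13 = 64
Depot - N1 - N2 - N3 - N5 - N4 - N6 - Depot: 18+19+4+10+3+2+12 = 68
Depot - N1 - N2 - N3 - N5 - N6 - N4 - Depot: 18+19+4+10+1+2+10 = 64
Depot - N1 - N2 - N3 - N6 - N4 - N5 - Depot: 18+19+4+9+2+3+13 = 68
Depot - N1 - N2 - N3 - N6 - N5 - N4 - Depot: 18+19+4+9+1+3+10 = 64
Depot - N1 - N2 - N4 - N3 - N5 - N6 - Depot: 18+19+11+7+10+1+12 = 78
Depot - N1 - N2 - N4 - N3 - N6 - N5 - Depot: 18+19+11+7+9+1+13 = 78
… (352 more)
Depot - N1 - N5 - N6 - N4 - N3 - N2 - Depot: 18+5+1+2+7+4+1 = 38  ← best
The minimum is 38.
One optimal route: Depot → N1 → N5 → N6 → N4 → N3 → N2 → Depot (or its reverse).

Minimum total distance: 38 min.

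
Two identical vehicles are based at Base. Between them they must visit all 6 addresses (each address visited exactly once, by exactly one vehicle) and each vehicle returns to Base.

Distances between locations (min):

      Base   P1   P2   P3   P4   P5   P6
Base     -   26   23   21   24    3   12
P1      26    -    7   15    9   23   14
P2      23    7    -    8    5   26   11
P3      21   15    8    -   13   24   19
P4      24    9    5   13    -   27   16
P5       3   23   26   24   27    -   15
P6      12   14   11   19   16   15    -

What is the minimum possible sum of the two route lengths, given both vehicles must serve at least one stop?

Check every non-empty split of the stops between the two vehicles; for each half take its own optimal tour:
  {P1} + {P2, P3, P4, P5, P6}: 52 + 68 = 120
  {P2} + {P1, P3, P4, P5, P6}: 46 + 75 = 121
  {P1, P2} + {P3, P4, P5, P6}: 56 + 68 = 124
  {P3} + {P1, P2, P4, P5, P6}: 42 + 63 = 105
  {P1, P3} + {P2, P4, P5, P6}: 62 + 58 = 120
  {P2, P3} + {P1, P4, P5, P6}: 52 + 63 = 115
  … (31 splits in total)
  {P5} + {P1, P2, P3, P4, P6}: 6 + 69 = 75  ← best
Best: vehicle 1 Base → P5 → Base = 6; vehicle 2 Base → P3 → P2 → P4 → P1 → P6 → Base = 69; combined 75.

75 min — the smallest possible combined total.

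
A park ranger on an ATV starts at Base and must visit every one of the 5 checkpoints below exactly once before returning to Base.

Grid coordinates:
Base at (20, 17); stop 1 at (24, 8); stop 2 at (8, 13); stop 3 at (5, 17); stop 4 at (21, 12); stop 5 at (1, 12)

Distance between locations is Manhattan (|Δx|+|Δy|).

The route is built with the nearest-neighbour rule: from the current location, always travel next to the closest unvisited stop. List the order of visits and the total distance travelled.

Nearest-neighbour total = 74; route Base → stop 4 → stop 1 → stop 2 → stop 3 → stop 5 → Base.

At Base the remaining stops are stop 4 6, stop 1 13, stop 3 15, stop 2 16, stop 5 24; go to stop 4.
At stop 4 the remaining stops are stop 1 7, stop 2 14, stop 5 20, stop 3 21; go to stop 1.
At stop 1 the remaining stops are stop 2 21, stop 5 27, stop 3 28; go to stop 2.
At stop 2 the remaining stops are stop 3 7, stop 5 8; go to stop 3.
At stop 3 the remaining stops are stop 5 9; go to stop 5.
Return stop 5→Base: 24.
Total = 6 + 7 + 21 + 7 + 9 + 24 = 74.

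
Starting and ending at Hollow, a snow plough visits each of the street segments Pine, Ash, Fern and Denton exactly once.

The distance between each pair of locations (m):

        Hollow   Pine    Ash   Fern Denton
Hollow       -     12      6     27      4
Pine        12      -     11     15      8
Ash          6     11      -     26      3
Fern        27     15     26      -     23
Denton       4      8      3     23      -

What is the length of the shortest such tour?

There are 12 distinct closed tours to check (reversals are equivalent).
Hollow→Pine→Ash→Fern→Denton→Hollow: 12+11+26+23+4 = 76
Hollow→Pine→Ash→Denton→Fern→Hollow: 12+11+3+23+27 = 76
Hollow→Pine→Fern→Ash→Denton→Hollow: 12+15+26+3+4 = 60
Hollow→Pine→Fern→Denton→Ash→Hollow: 12+15+23+3+6 = 59
Hollow→Pine→Denton→Ash→Fern→Hollow: 12+8+3+26+27 = 76
Hollow→Pine→Denton→Fern→Ash→Hollow: 12+8+23+26+6 = 75
Hollow→Ash→Pine→Fern→Denton→Hollow: 6+11+15+23+4 = 59
Hollow→Ash→Pine→Denton→Fern→Hollow: 6+11+8+23+27 = 75
Hollow→Ash→Fern→Pine→Denton→Hollow: 6+26+15+8+4 = 59
Hollow→Ash→Denton→Pine→Fern→Hollow: 6+3+8+15+27 = 59
Hollow→Fern→Pine→Ash→Denton→Hollow: 27+15+11+3+4 = 60
Hollow→Fern→Ash→Pine→Denton→Hollow: 27+26+11+8+4 = 76
The minimum is 59.
One optimal route: Hollow → Pine → Fern → Denton → Ash → Hollow (or its reverse).

Minimum total distance: 59 m.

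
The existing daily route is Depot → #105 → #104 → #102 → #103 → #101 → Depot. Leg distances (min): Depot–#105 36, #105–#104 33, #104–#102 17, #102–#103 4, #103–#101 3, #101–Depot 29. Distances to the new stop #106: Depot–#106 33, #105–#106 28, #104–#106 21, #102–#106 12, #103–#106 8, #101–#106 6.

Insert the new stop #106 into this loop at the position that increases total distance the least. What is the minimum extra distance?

Adding 10 min by placing #106 on the #101–Depot leg.

Insertion cost between consecutive stops i–j is d(i,#106) + d(#106,j) − d(i,j):
  between Depot and #105: 33 + 28 − 36 = 25
  between #105 and #104: 28 + 21 − 33 = 16
  between #104 and #102: 21 + 12 − 17 = 16
  between #102 and #103: 12 + 8 − 4 = 16
  between #103 and #101: 8 + 6 − 3 = 11
  between #101 and Depot: 6 + 33 − 29 = 10
Cheapest insertion is between #101 and Depot, adding 10.
New total = 122 + 10 = 132.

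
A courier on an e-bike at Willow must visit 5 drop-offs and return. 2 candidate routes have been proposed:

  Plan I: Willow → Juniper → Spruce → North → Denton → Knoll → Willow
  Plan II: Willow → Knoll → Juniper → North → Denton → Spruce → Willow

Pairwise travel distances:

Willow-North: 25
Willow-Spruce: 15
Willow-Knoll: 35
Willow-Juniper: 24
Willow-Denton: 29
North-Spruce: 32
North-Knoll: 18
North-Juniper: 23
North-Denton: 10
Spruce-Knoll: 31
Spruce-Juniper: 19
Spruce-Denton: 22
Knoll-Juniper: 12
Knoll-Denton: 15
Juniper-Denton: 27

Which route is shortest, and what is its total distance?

Shortest is Plan II, total 117.

Plan I: 24 + 19 + 32 + 10 + 15 + 35 = 135
Plan II: 35 + 12 + 23 + 10 + 22 + 15 = 117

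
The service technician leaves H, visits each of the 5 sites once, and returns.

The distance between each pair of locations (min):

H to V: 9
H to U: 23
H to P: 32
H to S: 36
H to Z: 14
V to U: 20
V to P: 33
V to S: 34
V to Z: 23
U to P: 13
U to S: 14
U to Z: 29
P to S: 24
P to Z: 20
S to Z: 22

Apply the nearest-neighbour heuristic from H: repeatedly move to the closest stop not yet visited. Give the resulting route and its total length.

Nearest-neighbour total = 120 min; route H → V → U → P → Z → S → H.

From H: distances to unvisited — V=9, Z=14, U=23, P=32, S=36. Nearest is V (9).
From V: distances to unvisited — U=20, Z=23, P=33, S=34. Nearest is U (20).
From U: distances to unvisited — P=13, S=14, Z=29. Nearest is P (13).
From P: distances to unvisited — Z=20, S=24. Nearest is Z (20).
From Z: distances to unvisited — S=22. Nearest is S (22).
Return S→H: 36.
Total = 9 + 20 + 13 + 20 + 22 + 36 = 120.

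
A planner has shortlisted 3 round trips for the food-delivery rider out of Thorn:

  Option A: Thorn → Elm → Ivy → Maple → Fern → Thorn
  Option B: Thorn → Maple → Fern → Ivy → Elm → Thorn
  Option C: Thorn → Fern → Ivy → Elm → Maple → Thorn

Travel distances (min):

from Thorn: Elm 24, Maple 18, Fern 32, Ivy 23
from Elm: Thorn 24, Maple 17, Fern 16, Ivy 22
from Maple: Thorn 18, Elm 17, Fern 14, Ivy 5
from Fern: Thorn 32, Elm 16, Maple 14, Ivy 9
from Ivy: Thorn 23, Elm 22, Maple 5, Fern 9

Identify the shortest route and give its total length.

Shortest is Option B, total 87 min.

Option A: 24 + 22 + 5 + 14 + 32 = 97
Option B: 18 + 14 + 9 + 22 + 24 = 87
Option C: 32 + 9 + 22 + 17 + 18 = 98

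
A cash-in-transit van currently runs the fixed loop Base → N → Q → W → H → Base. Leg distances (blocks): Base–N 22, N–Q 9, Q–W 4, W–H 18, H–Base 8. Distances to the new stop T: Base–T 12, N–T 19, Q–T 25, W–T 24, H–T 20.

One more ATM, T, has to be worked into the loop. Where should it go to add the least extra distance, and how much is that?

Adding 9 blocks by placing T on the Base–N leg.

Insertion cost between consecutive stops i–j is d(i,T) + d(T,j) − d(i,j):
  between Base and N: 12 + 19 − 22 = 9
  between N and Q: 19 + 25 − 9 = 35
  between Q and W: 25 + 24 − 4 = 45
  between W and H: 24 + 20 − 18 = 26
  between H and Base: 20 + 12 − 8 = 24
Cheapest insertion is between Base and N, adding 9.
New total = 61 + 9 = 70.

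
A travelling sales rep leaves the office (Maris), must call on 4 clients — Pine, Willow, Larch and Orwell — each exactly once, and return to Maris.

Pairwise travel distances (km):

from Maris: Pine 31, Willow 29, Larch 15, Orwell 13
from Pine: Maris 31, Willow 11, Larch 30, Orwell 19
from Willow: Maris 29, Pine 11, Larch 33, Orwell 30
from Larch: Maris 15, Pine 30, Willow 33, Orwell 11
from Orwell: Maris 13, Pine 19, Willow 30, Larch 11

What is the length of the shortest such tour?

Minimum total distance: 85 km.

Maris → Pine → Willow → Larch → Orwell → Maris: 31+11+33+11+13 = 99
Maris → Pine → Willow → Orwell → Larch → Maris: 31+11+30+11+15 = 98
Maris → Pine → Larch → Willow → Orwell → Maris: 31+30+33+30+13 = 137
Maris → Pine → Larch → Orwell → Willow → Maris: 31+30+11+30+29 = 131
Maris → Pine → Orwell → Willow → Larch → Maris: 31+19+30+33+15 = 128
Maris → Pine → Orwell → Larch → Willow → Maris: 31+19+11+33+29 = 123
Maris → Willow → Pine → Larch → Orwell → Maris: 29+11+30+11+13 = 94
Maris → Willow → Pine → Orwell → Larch → Maris: 29+11+19+11+15 = 85
Maris → Willow → Larch → Pine → Orwell → Maris: 29+33+30+19+13 = 124
Maris → Willow → Orwell → Pine → Larch → Maris: 29+30+19+30+15 = 123
Maris → Larch → Pine → Willow → Orwell → Maris: 15+30+11+30+13 = 99
Maris → Larch → Willow → Pine → Orwell → Maris: 15+33+11+19+13 = 91
The minimum is 85.
One optimal route: Maris → Willow → Pine → Orwell → Larch → Maris (or its reverse).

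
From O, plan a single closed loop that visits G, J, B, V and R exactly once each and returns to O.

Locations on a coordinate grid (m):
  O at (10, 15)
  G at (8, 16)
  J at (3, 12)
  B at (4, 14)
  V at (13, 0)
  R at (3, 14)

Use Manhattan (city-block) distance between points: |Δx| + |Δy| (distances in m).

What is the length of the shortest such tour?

With 5 stops there are 5!/2 = 60 distinct round trips (a route and its reverse cost the same).
O - G - J - B - V - R - O: 3+9+3+23+24+8 = 70
O - G - J - B - R - V - O: 3+9+3+1+24+18 = 58
O - G - J - V - B - R - O: 3+9+22+23+1+8 = 66
O - G - J - V - R - B - O: 3+9+22+24+1+7 = 66
O - G - J - R - B - V - O: 3+9+2+1+23+18 = 56
O - G - J - R - V - B - O: 3+9+2+24+23+7 = 68
O - G - B - J - V - R - O: 3+6+3+22+24+8 = 66
O - G - B - J - R - V - O: 3+6+3+2+24+18 = 56
O - G - B - V - J - R - O: 3+6+23+22+2+8 = 64
O - G - B - V - R - J - O: 3+6+23+24+2+10 = 68
O - G - B - R - J - V - O: 3+6+1+2+22+18 = 52
O - G - B - R - V - J - O: 3+6+1+24+22+10 = 66
O - G - V - J - B - R - O: 3+21+22+3+1+8 = 58
O - G - V - J - R - B - O: 3+21+22+2+1+7 = 56
… (46 more)
The minimum is 52.
One optimal route: O → G → B → R → J → V → O (or its reverse).

52 m — the shortest possible round trip.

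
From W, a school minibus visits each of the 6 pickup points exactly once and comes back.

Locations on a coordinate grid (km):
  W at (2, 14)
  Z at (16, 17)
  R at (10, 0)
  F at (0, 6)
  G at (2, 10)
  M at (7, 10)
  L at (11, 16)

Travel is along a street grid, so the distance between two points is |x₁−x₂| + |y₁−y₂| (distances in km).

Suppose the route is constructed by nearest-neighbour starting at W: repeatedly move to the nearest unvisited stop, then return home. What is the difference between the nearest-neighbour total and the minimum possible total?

The nearest-neighbour route is 2 km longer than optimal.

From W: G=4, M=9, F=10, L=11, Z=17, R=22 → choose G (4).
From G: M=5, F=6, L=15, R=18, Z=21 → choose M (5).
From M: L=10, F=11, R=13, Z=16 → choose L (10).
From L: Z=6, R=17, F=21 → choose Z (6).
From Z: R=23, F=27 → choose R (23).
From R: F=16 → choose F (16).
NN route W → G → M → L → Z → R → F → W costs 74.
Optimal: W → Z → L → M → R → F → G → W costs 72 (by enumerating all 360 distinct tours).
Excess = 74 − 72 = 2.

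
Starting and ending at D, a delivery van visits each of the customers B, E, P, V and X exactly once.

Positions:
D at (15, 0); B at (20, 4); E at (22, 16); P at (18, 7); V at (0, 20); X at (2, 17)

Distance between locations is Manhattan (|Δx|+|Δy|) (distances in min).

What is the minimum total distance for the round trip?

Minimum total distance: 88 min.

There are 60 distinct closed tours to check (reversals are equivalent).
D → B → E → P → V → X → D: 9+14+13+31+5+30 = 102
D → B → E → P → X → V → D: 9+14+13+26+5+35 = 102
D → B → E → V → P → X → D: 9+14+26+31+26+30 = 136
D → B → E → V → X → P → D: 9+14+26+5+26+10 = 90
D → B → E → X → P → V → D: 9+14+21+26+31+35 = 136
D → B → E → X → V → P → D: 9+14+21+5+31+10 = 90
D → B → P → E → V → X → D: 9+5+13+26+5+30 = 88
D → B → P → E → X → V → D: 9+5+13+21+5+35 = 88
D → B → P → V → E → X → D: 9+5+31+26+21+30 = 122
D → B → P → V → X → E → D: 9+5+31+5+21+23 = 94
D → B → P → X → E → V → D: 9+5+26+21+26+35 = 122
D → B → P → X → V → E → D: 9+5+26+5+26+23 = 94
D → B → V → E → P → X → D: 9+36+26+13+26+30 = 140
D → B → V → E → X → P → D: 9+36+26+21+26+10 = 128
… (46 more)
The minimum is 88.
One optimal route: D → B → P → E → V → X → D (or its reverse).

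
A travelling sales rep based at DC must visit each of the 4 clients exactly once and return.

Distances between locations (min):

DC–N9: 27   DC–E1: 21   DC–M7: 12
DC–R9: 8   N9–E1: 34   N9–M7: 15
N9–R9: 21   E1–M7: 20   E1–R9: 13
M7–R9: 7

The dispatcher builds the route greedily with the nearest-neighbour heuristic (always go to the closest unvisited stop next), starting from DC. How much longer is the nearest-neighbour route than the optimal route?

DC: R9=8, M7=12, E1=21, N9=27 ⇒ R9
R9: M7=7, E1=13, N9=21 ⇒ M7
M7: N9=15, E1=20 ⇒ N9
N9: E1=34 ⇒ E1
NN route DC → R9 → M7 → N9 → E1 → DC costs 85.
Optimal: DC → E1 → R9 → N9 → M7 → DC costs 82 (by enumerating all 12 distinct tours).
Excess = 85 − 82 = 3.

The nearest-neighbour route is 3 min longer than optimal.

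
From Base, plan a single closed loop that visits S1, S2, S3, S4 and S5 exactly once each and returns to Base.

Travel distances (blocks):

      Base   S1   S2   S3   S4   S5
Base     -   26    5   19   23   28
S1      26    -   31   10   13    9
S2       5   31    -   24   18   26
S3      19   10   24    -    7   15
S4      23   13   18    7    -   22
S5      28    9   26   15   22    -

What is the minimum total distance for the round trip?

Minimum total distance: 77 blocks.

There are 60 distinct closed tours to check (reversals are equivalent).
Base - S1 - S2 - S3 - S4 - S5 - Base: 26+31+24+7+22+28 = 138
Base - S1 - S2 - S3 - S5 - S4 - Base: 26+31+24+15+22+23 = 141
Base - S1 - S2 - S4 - S3 - S5 - Base: 26+31+18+7+15+28 = 125
Base - S1 - S2 - S4 - S5 - S3 - Base: 26+31+18+22+15+19 = 131
Base - S1 - S2 - S5 - S3 - S4 - Base: 26+31+26+15+7+23 = 128
Base - S1 - S2 - S5 - S4 - S3 - Base: 26+31+26+22+7+19 = 131
Base - S1 - S3 - S2 - S4 - S5 - Base: 26+10+24+18+22+28 = 128
Base - S1 - S3 - S2 - S5 - S4 - Base: 26+10+24+26+22+23 = 131
Base - S1 - S3 - S4 - S2 - S5 - Base: 26+10+7+18+26+28 = 115
Base - S1 - S3 - S4 - S5 - S2 - Base: 26+10+7+22+26+5 = 96
Base - S1 - S3 - S5 - S2 - S4 - Base: 26+10+15+26+18+23 = 118
Base - S1 - S3 - S5 - S4 - S2 - Base: 26+10+15+22+18+5 = 96
Base - S1 - S4 - S2 - S3 - S5 - Base: 26+13+18+24+15+28 = 124
Base - S1 - S4 - S2 - S5 - S3 - Base: 26+13+18+26+15+19 = 117
… (46 more)
Base - S2 - S4 - S3 - S1 - S5 - Base: 5+18+7+10+9+28 = 77  ← best
The minimum is 77.
One optimal route: Base → S2 → S4 → S3 → S1 → S5 → Base (or its reverse).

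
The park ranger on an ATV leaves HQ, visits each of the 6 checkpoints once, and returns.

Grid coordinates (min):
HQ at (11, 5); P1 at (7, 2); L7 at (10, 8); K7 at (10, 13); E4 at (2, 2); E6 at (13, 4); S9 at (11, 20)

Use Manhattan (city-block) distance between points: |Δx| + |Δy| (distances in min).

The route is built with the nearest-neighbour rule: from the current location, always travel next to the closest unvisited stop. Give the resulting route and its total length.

HQ → [E6:3 / L7:4 / P1:7 / K7:9 / E4:12 / S9:15] → E6 (3)
E6 → [L7:7 / P1:8 / K7:12 / E4:13 / S9:18] → L7 (7)
L7 → [K7:5 / P1:9 / S9:13 / E4:14] → K7 (5)
K7 → [S9:8 / P1:14 / E4:19] → S9 (8)
S9 → [P1:22 / E4:27] → P1 (22)
P1 → [E4:5] → E4 (5)
Return E4→HQ: 12.
Total = 3 + 7 + 5 + 8 + 22 + 5 + 12 = 62.

62 min along HQ → E6 → L7 → K7 → S9 → P1 → E4 → HQ.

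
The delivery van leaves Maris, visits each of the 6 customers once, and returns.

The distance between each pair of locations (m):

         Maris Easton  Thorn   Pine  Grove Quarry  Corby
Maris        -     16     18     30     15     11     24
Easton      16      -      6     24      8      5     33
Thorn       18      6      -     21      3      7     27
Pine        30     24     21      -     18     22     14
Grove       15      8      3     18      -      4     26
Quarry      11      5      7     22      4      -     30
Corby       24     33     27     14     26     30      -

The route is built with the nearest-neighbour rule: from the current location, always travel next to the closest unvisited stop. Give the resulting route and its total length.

Nearest-neighbour total = 86 m; route Maris → Quarry → Grove → Thorn → Easton → Pine → Corby → Maris.

From Maris: distances to unvisited — Quarry=11, Grove=15, Easton=16, Thorn=18, Corby=24, Pine=30. Nearest is Quarry (11).
From Quarry: distances to unvisited — Grove=4, Easton=5, Thorn=7, Pine=22, Corby=30. Nearest is Grove (4).
From Grove: distances to unvisited — Thorn=3, Easton=8, Pine=18, Corby=26. Nearest is Thorn (3).
From Thorn: distances to unvisited — Easton=6, Pine=21, Corby=27. Nearest is Easton (6).
From Easton: distances to unvisited — Pine=24, Corby=33. Nearest is Pine (24).
From Pine: distances to unvisited — Corby=14. Nearest is Corby (14).
Return Corby→Maris: 24.
Total = 11 + 4 + 3 + 6 + 24 + 14 + 24 = 86.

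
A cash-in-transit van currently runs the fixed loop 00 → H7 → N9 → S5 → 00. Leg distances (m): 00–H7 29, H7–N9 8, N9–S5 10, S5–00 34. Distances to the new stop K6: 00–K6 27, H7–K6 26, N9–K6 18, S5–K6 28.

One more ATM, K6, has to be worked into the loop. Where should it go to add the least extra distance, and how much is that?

Adding 21 m by placing K6 on the S5–00 leg.

Insertion cost between consecutive stops i–j is d(i,K6) + d(K6,j) − d(i,j):
  between 00 and H7: 27 + 26 − 29 = 24
  between H7 and N9: 26 + 18 − 8 = 36
  between N9 and S5: 18 + 28 − 10 = 36
  between S5 and 00: 28 + 27 − 34 = 21
Cheapest insertion is between S5 and 00, adding 21.
New total = 81 + 21 = 102.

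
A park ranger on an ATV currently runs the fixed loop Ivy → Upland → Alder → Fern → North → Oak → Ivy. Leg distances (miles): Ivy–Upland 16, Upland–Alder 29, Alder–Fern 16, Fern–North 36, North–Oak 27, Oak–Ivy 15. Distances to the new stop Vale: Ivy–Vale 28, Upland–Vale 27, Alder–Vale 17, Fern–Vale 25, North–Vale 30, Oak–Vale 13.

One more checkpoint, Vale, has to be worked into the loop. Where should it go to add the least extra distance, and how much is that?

Minimum extra distance: 15 miles, inserting Vale between Upland and Alder.

Insertion cost between consecutive stops i–j is d(i,Vale) + d(Vale,j) − d(i,j):
  between Ivy and Upland: 28 + 27 − 16 = 39
  between Upland and Alder: 27 + 17 − 29 = 15
  between Alder and Fern: 17 + 25 − 16 = 26
  between Fern and North: 25 + 30 − 36 = 19
  between North and Oak: 30 + 13 − 27 = 16
  between Oak and Ivy: 13 + 28 − 15 = 26
Cheapest insertion is between Upland and Alder, adding 15.
New total = 139 + 15 = 154.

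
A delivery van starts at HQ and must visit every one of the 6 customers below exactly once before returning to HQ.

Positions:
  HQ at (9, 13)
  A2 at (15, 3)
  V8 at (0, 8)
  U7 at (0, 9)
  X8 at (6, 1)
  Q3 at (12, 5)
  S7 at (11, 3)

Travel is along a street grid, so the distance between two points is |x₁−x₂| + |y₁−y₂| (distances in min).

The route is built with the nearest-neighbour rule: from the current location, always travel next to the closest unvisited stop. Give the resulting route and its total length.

HQ → [Q3:11 / S7:12 / U7:13 / V8:14 / X8:15 / A2:16] → Q3 (11)
Q3 → [S7:3 / A2:5 / X8:10 / V8:15 / U7:16] → S7 (3)
S7 → [A2:4 / X8:7 / V8:16 / U7:17] → A2 (4)
A2 → [X8:11 / V8:20 / U7:21] → X8 (11)
X8 → [V8:13 / U7:14] → V8 (13)
V8 → [U7:1] → U7 (1)
Return U7→HQ: 13.
Total = 11 + 3 + 4 + 11 + 13 + 1 + 13 = 56.

Total distance 56 min via the nearest-neighbour route HQ → Q3 → S7 → A2 → X8 → V8 → U7 → HQ.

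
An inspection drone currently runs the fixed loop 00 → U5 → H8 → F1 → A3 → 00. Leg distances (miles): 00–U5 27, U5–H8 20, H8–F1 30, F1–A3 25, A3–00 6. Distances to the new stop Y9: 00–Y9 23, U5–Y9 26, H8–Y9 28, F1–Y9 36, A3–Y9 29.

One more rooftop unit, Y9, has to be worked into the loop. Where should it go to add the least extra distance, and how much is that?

Minimum extra distance: 22 miles, inserting Y9 between 00 and U5.

Insertion cost between consecutive stops i–j is d(i,Y9) + d(Y9,j) − d(i,j):
  between 00 and U5: 23 + 26 − 27 = 22
  between U5 and H8: 26 + 28 − 20 = 34
  between H8 and F1: 28 + 36 − 30 = 34
  between F1 and A3: 36 + 29 − 25 = 40
  between A3 and 00: 29 + 23 − 6 = 46
Cheapest insertion is between 00 and U5, adding 22.
New total = 108 + 22 = 130.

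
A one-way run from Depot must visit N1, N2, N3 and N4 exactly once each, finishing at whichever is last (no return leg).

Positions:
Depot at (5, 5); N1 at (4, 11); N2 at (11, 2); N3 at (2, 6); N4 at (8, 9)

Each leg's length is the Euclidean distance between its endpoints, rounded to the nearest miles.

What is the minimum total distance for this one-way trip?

Shortest open route: 20 miles.

There are 4! = 24 possible orderings.
Depot→N1→N2→N3→N4: 6+11+10+7 = 34
Depot→N1→N2→N4→N3: 6+11+8+7 = 32
Depot→N1→N3→N2→N4: 6+5+10+8 = 29
Depot→N1→N3→N4→N2: 6+5+7+8 = 26
Depot→N1→N4→N2→N3: 6+4+8+10 = 28
Depot→N1→N4→N3→N2: 6+4+7+10 = 27
Depot→N2→N1→N3→N4: 7+11+5+7 = 30
Depot→N2→N1→N4→N3: 7+11+4+7 = 29
Depot→N2→N3→N1→N4: 7+10+5+4 = 26
Depot→N2→N3→N4→N1: 7+10+7+4 = 28
Depot→N2→N4→N1→N3: 7+8+4+5 = 24
Depot→N2→N4→N3→N1: 7+8+7+5 = 27
Depot→N3→N1→N2→N4: 3+5+11+8 = 27
Depot→N3→N1→N4→N2: 3+5+4+8 = 20
… (10 more)
The minimum is 20.
One shortest path: Depot → N3 → N1 → N4 → N2.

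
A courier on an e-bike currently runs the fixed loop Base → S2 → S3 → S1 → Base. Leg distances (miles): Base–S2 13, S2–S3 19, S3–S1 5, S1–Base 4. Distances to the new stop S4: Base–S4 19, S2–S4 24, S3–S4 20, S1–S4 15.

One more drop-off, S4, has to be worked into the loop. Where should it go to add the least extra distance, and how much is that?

Insertion cost between consecutive stops i–j is d(i,S4) + d(S4,j) − d(i,j):
  between Base and S2: 19 + 24 − 13 = 30
  between S2 and S3: 24 + 20 − 19 = 25
  between S3 and S1: 20 + 15 − 5 = 30
  between S1 and Base: 15 + 19 − 4 = 30
Cheapest insertion is between S2 and S3, adding 25.
New total = 41 + 25 = 66.

Minimum extra distance: 25 miles, inserting S4 between S2 and S3.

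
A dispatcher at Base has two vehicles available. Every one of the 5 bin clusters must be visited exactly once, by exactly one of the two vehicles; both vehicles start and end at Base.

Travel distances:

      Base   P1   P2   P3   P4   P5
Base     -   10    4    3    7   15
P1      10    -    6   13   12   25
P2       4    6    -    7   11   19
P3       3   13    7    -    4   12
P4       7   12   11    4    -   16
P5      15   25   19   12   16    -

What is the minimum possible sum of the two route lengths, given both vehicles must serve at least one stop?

Check every non-empty split of the stops between the two vehicles; for each half take its own optimal tour:
  {P1} + {P2, P3, P4, P5}: 20 + 46 = 66
  {P2} + {P1, P3, P4, P5}: 8 + 53 = 61
  {P1, P2} + {P3, P4, P5}: 20 + 38 = 58
  {P3} + {P1, P2, P4, P5}: 6 + 53 = 59
  {P1, P3} + {P2, P4, P5}: 26 + 46 = 72
  {P2, P3} + {P1, P4, P5}: 14 + 53 = 67
  … (15 splits in total)
Best: vehicle 1 Base → P1 → P2 → Base = 20; vehicle 2 Base → P3 → P4 → P5 → Base = 38; combined 58.

Minimum combined distance: 58.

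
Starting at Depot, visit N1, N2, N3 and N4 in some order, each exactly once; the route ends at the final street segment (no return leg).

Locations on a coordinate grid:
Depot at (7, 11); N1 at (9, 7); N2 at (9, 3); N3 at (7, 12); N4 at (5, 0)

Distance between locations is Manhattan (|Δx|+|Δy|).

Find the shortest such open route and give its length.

Shortest open route: 19.

There are 4! = 24 possible orderings.
Depot→N1→N2→N3→N4: 6+4+11+14 = 35
Depot→N1→N2→N4→N3: 6+4+7+14 = 31
Depot→N1→N3→N2→N4: 6+7+11+7 = 31
Depot→N1→N3→N4→N2: 6+7+14+7 = 34
Depot→N1→N4→N2→N3: 6+11+7+11 = 35
Depot→N1→N4→N3→N2: 6+11+14+11 = 42
Depot→N2→N1→N3→N4: 10+4+7+14 = 35
Depot→N2→N1→N4→N3: 10+4+11+14 = 39
Depot→N2→N3→N1→N4: 10+11+7+11 = 39
Depot→N2→N3→N4→N1: 10+11+14+11 = 46
Depot→N2→N4→N1→N3: 10+7+11+7 = 35
Depot→N2→N4→N3→N1: 10+7+14+7 = 38
Depot→N3→N1→N2→N4: 1+7+4+7 = 19
Depot→N3→N1→N4→N2: 1+7+11+7 = 26
… (10 more)
The minimum is 19.
One shortest path: Depot → N3 → N1 → N2 → N4.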